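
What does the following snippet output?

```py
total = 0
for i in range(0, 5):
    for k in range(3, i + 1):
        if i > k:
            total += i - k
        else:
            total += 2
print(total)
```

i=3,k=3: not 3>3, total = 0+2 = 2
i=4,k=3: 4>3, total = 2+1 = 3
i=4,k=4: not 4>4, total = 3+2 = 5

5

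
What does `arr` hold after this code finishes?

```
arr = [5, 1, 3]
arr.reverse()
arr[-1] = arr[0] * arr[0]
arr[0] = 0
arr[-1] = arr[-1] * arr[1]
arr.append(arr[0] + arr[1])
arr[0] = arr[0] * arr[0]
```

[0, 1, 9, 1]

reverse → [3, 1, 5]
arr[-1] = arr[0]*arr[0] = 3*3 = 9 → [3, 1, 9]
arr[0] = 0 → [0, 1, 9]
arr[-1] = arr[-1]*arr[1] = 9*1 = 9 → [0, 1, 9]
append arr[0]+arr[1] = 0+1 = 1 → [0, 1, 9, 1]
arr[0] = arr[0]*arr[0] = 0*0 = 0 → [0, 1, 9, 1]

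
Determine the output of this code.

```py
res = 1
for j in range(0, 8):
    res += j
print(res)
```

29

j=0: res = 1+0 = 1
j=1: res = 1+1 = 2
j=2: res = 2+2 = 4
j=3: res = 4+3 = 7
j=4: res = 7+4 = 11
j=5: res = 11+5 = 16
j=6: res = 16+6 = 22
j=7: res = 22+7 = 29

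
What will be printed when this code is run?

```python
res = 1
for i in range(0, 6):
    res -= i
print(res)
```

i=0: res = 1-0 = 1
i=1: res = 1-1 = 0
i=2: res = 0-2 = -2
i=3: res = (-2)-3 = -5
i=4: res = (-5)-4 = -9
i=5: res = (-9)-5 = -14

-14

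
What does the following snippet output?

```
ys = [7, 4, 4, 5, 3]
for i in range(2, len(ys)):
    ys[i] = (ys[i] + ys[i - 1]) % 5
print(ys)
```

[7, 4, 3, 3, 1]

i=2: ys[2] = (4+4)%5 = 3 → [7, 4, 3, 5, 3]
i=3: ys[3] = (5+3)%5 = 3 → [7, 4, 3, 3, 3]
i=4: ys[4] = (3+3)%5 = 1 → [7, 4, 3, 3, 1]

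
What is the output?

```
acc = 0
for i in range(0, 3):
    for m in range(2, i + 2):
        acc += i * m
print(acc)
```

12

i=1,m=2: acc = 0+2 = 2
i=2,m=2: acc = 2+4 = 6
i=2,m=3: acc = 6+6 = 12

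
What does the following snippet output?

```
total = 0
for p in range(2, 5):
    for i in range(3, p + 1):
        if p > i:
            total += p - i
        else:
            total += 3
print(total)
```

p=3,i=3: not 3>3, total = 0+3 = 3
p=4,i=3: 4>3, total = 3+1 = 4
p=4,i=4: not 4>4, total = 4+3 = 7

7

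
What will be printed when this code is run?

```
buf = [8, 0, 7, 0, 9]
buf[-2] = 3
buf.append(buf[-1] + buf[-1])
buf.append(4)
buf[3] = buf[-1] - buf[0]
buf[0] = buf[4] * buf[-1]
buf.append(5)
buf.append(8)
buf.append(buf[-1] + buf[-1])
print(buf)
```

[36, 0, 7, -4, 9, 18, 4, 5, 8, 16]

buf[-2] = 3 → [8, 0, 7, 3, 9]
append buf[-1]+buf[-1] = 9+9 = 18 → [8, 0, 7, 3, 9, 18]
append 4 → [8, 0, 7, 3, 9, 18, 4]
buf[3] = buf[-1]-buf[0] = 4-8 = -4 → [8, 0, 7, -4, 9, 18, 4]
buf[0] = buf[4]*buf[-1] = 9*4 = 36 → [36, 0, 7, -4, 9, 18, 4]
append 5 → [36, 0, 7, -4, 9, 18, 4, 5]
append 8 → [36, 0, 7, -4, 9, 18, 4, 5, 8]
append buf[-1]+buf[-1] = 8+8 = 16 → [36, 0, 7, -4, 9, 18, 4, 5, 8, 16]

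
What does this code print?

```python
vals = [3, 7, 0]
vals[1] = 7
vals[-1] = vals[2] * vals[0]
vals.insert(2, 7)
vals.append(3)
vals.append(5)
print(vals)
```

[3, 7, 7, 0, 3, 5]

vals[1] = 7 → [3, 7, 0]
vals[-1] = vals[2]*vals[0] = 0*3 = 0 → [3, 7, 0]
insert 7 at 2 → [3, 7, 7, 0]
append 3 → [3, 7, 7, 0, 3]
append 5 → [3, 7, 7, 0, 3, 5]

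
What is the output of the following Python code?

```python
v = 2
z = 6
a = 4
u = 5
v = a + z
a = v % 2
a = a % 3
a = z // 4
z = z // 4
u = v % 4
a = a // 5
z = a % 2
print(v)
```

10

v = 4+6 = 10
a = 10%2 = 0
a = 0%3 = 0
a = 6//4 = 1
z = 6//4 = 1
u = 10%4 = 2
a = 1//5 = 0
z = 0%2 = 0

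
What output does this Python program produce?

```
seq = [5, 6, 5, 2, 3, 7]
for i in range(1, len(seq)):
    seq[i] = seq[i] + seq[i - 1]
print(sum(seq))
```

i=1: seq[1] = 6+5 = 11 → [5, 11, 5, 2, 3, 7]
i=2: seq[2] = 5+11 = 16 → [5, 11, 16, 2, 3, 7]
i=3: seq[3] = 2+16 = 18 → [5, 11, 16, 18, 3, 7]
i=4: seq[4] = 3+18 = 21 → [5, 11, 16, 18, 21, 7]
i=5: seq[5] = 7+21 = 28 → [5, 11, 16, 18, 21, 28]
sum = 99

99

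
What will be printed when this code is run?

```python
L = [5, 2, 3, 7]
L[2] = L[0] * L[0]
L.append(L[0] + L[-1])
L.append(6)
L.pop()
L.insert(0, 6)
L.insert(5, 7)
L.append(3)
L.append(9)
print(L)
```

[6, 5, 2, 25, 7, 7, 12, 3, 9]

L[2] = L[0]*L[0] = 5*5 = 25 → [5, 2, 25, 7]
append L[0]+L[-1] = 5+7 = 12 → [5, 2, 25, 7, 12]
append 6 → [5, 2, 25, 7, 12, 6]
pop() removes 6 → [5, 2, 25, 7, 12]
insert 6 at 0 → [6, 5, 2, 25, 7, 12]
insert 7 at 5 → [6, 5, 2, 25, 7, 7, 12]
append 3 → [6, 5, 2, 25, 7, 7, 12, 3]
append 9 → [6, 5, 2, 25, 7, 7, 12, 3, 9]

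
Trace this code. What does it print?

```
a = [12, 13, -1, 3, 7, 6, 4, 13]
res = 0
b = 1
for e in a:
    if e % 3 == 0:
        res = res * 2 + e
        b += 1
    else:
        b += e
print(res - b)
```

20

e=12: %3==0, res = 0*2+12 = 12; b=2
e=13: not %3==0; b=15
e=-1: not %3==0; b=14
e=3: %3==0, res = 12*2+3 = 27; b=15
e=7: not %3==0; b=22
e=6: %3==0, res = 27*2+6 = 60; b=23
e=4: not %3==0; b=27
e=13: not %3==0; b=40
res-b = 60-40 = 20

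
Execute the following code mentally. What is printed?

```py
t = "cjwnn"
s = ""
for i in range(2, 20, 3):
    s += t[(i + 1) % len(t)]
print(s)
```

njnwcn

i=2: add t[3]='n' → 'n'
i=5: add t[1]='j' → 'nj'
i=8: add t[4]='n' → 'njn'
i=11: add t[2]='w' → 'njnw'
i=14: add t[0]='c' → 'njnwc'
i=17: add t[3]='n' → 'njnwcn'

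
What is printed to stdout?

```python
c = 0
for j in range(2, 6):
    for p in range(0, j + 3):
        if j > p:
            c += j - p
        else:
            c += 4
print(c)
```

82

j=2,p=0: 2>0, c = 0+2 = 2
j=2,p=1: 2>1, c = 2+1 = 3
j=2,p=2: not 2>2, c = 3+4 = 7
j=2,p=3: not 2>3, c = 7+4 = 11
j=2,p=4: not 2>4, c = 11+4 = 15
j=3,p=0: 3>0, c = 15+3 = 18
j=3,p=1: 3>1, c = 18+2 = 20
j=3,p=2: 3>2, c = 20+1 = 21
j=3,p=3: not 3>3, c = 21+4 = 25
j=3,p=4: not 3>4, c = 25+4 = 29
j=3,p=5: not 3>5, c = 29+4 = 33
j=4,p=0: 4>0, c = 33+4 = 37
j=4,p=1: 4>1, c = 37+3 = 40
j=4,p=2: 4>2, c = 40+2 = 42
j=4,p=3: 4>3, c = 42+1 = 43
j=4,p=4: not 4>4, c = 43+4 = 47
j=4,p=5: not 4>5, c = 47+4 = 51
j=4,p=6: not 4>6, c = 51+4 = 55
j=5,p=0: 5>0, c = 55+5 = 60
j=5,p=1: 5>1, c = 60+4 = 64
j=5,p=2: 5>2, c = 64+3 = 67
j=5,p=3: 5>3, c = 67+2 = 69
j=5,p=4: 5>4, c = 69+1 = 70
j=5,p=5: not 5>5, c = 70+4 = 74
j=5,p=6: not 5>6, c = 74+4 = 78
j=5,p=7: not 5>7, c = 78+4 = 82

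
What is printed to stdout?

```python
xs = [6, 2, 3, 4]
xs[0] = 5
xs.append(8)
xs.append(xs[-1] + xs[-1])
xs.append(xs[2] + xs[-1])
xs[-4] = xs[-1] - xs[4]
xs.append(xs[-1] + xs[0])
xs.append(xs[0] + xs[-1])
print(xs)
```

xs[0] = 5 → [5, 2, 3, 4]
append 8 → [5, 2, 3, 4, 8]
append xs[-1]+xs[-1] = 8+8 = 16 → [5, 2, 3, 4, 8, 16]
append xs[2]+xs[-1] = 3+16 = 19 → [5, 2, 3, 4, 8, 16, 19]
xs[-4] = xs[-1]-xs[4] = 19-8 = 11 → [5, 2, 3, 11, 8, 16, 19]
append xs[-1]+xs[0] = 19+5 = 24 → [5, 2, 3, 11, 8, 16, 19, 24]
append xs[0]+xs[-1] = 5+24 = 29 → [5, 2, 3, 11, 8, 16, 19, 24, 29]

[5, 2, 3, 11, 8, 16, 19, 24, 29]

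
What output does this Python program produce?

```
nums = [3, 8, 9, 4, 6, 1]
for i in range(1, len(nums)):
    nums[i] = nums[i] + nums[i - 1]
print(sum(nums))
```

119

i=1: nums[1] = 8+3 = 11 → [3, 11, 9, 4, 6, 1]
i=2: nums[2] = 9+11 = 20 → [3, 11, 20, 4, 6, 1]
i=3: nums[3] = 4+20 = 24 → [3, 11, 20, 24, 6, 1]
i=4: nums[4] = 6+24 = 30 → [3, 11, 20, 24, 30, 1]
i=5: nums[5] = 1+30 = 31 → [3, 11, 20, 24, 30, 31]
sum = 119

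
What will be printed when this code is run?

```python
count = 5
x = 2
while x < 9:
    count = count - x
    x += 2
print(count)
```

x=2: count = 5-2 = 3
x=4: count = 3-4 = -1
x=6: count = (-1)-6 = -7
x=8: count = (-7)-8 = -15

-15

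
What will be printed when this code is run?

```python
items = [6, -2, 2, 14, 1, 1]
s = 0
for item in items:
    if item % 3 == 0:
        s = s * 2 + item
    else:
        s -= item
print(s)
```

item=6: %3==0, s = 0*2+6 = 6
item=-2: not %3==0, s = 6-(-2) = 8
item=2: not %3==0, s = 8-2 = 6
item=14: not %3==0, s = 6-14 = -8
item=1: not %3==0, s = (-8)-1 = -9
item=1: not %3==0, s = (-9)-1 = -10

-10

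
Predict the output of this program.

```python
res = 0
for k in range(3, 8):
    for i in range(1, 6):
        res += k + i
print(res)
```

k=3,i=1: res = 0+4 = 4
k=3,i=2: res = 4+5 = 9
k=3,i=3: res = 9+6 = 15
k=3,i=4: res = 15+7 = 22
k=3,i=5: res = 22+8 = 30
k=4,i=1: res = 30+5 = 35
k=4,i=2: res = 35+6 = 41
k=4,i=3: res = 41+7 = 48
k=4,i=4: res = 48+8 = 56
k=4,i=5: res = 56+9 = 65
k=5,i=1: res = 65+6 = 71
k=5,i=2: res = 71+7 = 78
k=5,i=3: res = 78+8 = 86
k=5,i=4: res = 86+9 = 95
k=5,i=5: res = 95+10 = 105
k=6,i=1: res = 105+7 = 112
k=6,i=2: res = 112+8 = 120
k=6,i=3: res = 120+9 = 129
k=6,i=4: res = 129+10 = 139
k=6,i=5: res = 139+11 = 150
k=7,i=1: res = 150+8 = 158
k=7,i=2: res = 158+9 = 167
k=7,i=3: res = 167+10 = 177
k=7,i=4: res = 177+11 = 188
k=7,i=5: res = 188+12 = 200

200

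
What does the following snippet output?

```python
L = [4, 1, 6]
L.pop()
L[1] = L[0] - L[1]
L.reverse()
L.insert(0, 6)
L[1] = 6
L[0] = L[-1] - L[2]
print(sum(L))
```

pop() removes 6 → [4, 1]
L[1] = L[0]-L[1] = 4-1 = 3 → [4, 3]
reverse → [3, 4]
insert 6 at 0 → [6, 3, 4]
L[1] = 6 → [6, 6, 4]
L[0] = L[-1]-L[2] = 4-4 = 0 → [0, 6, 4]
sum = 10

10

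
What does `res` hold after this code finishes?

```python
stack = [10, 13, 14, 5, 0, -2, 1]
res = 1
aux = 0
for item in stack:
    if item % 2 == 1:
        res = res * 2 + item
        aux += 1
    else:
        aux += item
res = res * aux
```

item=10: not odd; aux=10
item=13: odd, res = 1*2+13 = 15; aux=11
item=14: not odd; aux=25
item=5: odd, res = 15*2+5 = 35; aux=26
item=0: not odd; aux=26
item=-2: not odd; aux=24
item=1: odd, res = 35*2+1 = 71; aux=25
res*aux = 71*25 = 1775

1775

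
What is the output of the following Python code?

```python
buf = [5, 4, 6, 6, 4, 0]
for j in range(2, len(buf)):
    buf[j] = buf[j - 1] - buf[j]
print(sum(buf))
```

j=2: buf[2] = 4-6 = -2 → [5, 4, -2, 6, 4, 0]
j=3: buf[3] = (-2)-6 = -8 → [5, 4, -2, -8, 4, 0]
j=4: buf[4] = (-8)-4 = -12 → [5, 4, -2, -8, -12, 0]
j=5: buf[5] = (-12)-0 = -12 → [5, 4, -2, -8, -12, -12]
sum = -25

-25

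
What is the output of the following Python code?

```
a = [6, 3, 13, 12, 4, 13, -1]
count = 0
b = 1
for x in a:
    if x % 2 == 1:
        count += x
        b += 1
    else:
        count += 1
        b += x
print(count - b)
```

4

x=6: not odd, count = 0+1 = 1; b=7
x=3: odd, count = 1+3 = 4; b=8
x=13: odd, count = 4+13 = 17; b=9
x=12: not odd, count = 17+1 = 18; b=21
x=4: not odd, count = 18+1 = 19; b=25
x=13: odd, count = 19+13 = 32; b=26
x=-1: odd, count = 32+(-1) = 31; b=27
count-b = 31-27 = 4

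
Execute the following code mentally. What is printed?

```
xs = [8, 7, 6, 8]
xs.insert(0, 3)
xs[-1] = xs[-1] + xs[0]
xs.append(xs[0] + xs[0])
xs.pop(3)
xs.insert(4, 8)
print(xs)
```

insert 3 at 0 → [3, 8, 7, 6, 8]
xs[-1] = xs[-1]+xs[0] = 8+3 = 11 → [3, 8, 7, 6, 11]
append xs[0]+xs[0] = 3+3 = 6 → [3, 8, 7, 6, 11, 6]
pop(3) removes 6 → [3, 8, 7, 11, 6]
insert 8 at 4 → [3, 8, 7, 11, 8, 6]

[3, 8, 7, 11, 8, 6]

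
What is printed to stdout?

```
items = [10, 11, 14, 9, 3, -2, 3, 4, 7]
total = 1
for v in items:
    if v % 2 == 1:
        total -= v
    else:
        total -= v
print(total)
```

v=10: not odd, total = 1-10 = -9
v=11: odd, total = (-9)-11 = -20
v=14: not odd, total = (-20)-14 = -34
v=9: odd, total = (-34)-9 = -43
v=3: odd, total = (-43)-3 = -46
v=-2: not odd, total = (-46)-(-2) = -44
v=3: odd, total = (-44)-3 = -47
v=4: not odd, total = (-47)-4 = -51
v=7: odd, total = (-51)-7 = -58

-58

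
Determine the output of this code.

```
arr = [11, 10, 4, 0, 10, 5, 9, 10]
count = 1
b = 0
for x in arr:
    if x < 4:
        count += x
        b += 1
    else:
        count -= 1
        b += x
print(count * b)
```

x=11: not <4, count = 1-1 = 0; b=11
x=10: not <4, count = 0-1 = -1; b=21
x=4: not <4, count = (-1)-1 = -2; b=25
x=0: <4, count = (-2)+0 = -2; b=26
x=10: not <4, count = (-2)-1 = -3; b=36
x=5: not <4, count = (-3)-1 = -4; b=41
x=9: not <4, count = (-4)-1 = -5; b=50
x=10: not <4, count = (-5)-1 = -6; b=60
count*b = (-6)*60 = -360

-360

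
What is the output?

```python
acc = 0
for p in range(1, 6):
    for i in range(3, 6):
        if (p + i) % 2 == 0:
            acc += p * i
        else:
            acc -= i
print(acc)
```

68

p=1,i=3: even sum, acc = 0+3 = 3
p=1,i=4: odd sum, acc = 3-4 = -1
p=1,i=5: even sum, acc = (-1)+5 = 4
p=2,i=3: odd sum, acc = 4-3 = 1
p=2,i=4: even sum, acc = 1+8 = 9
p=2,i=5: odd sum, acc = 9-5 = 4
p=3,i=3: even sum, acc = 4+9 = 13
p=3,i=4: odd sum, acc = 13-4 = 9
p=3,i=5: even sum, acc = 9+15 = 24
p=4,i=3: odd sum, acc = 24-3 = 21
p=4,i=4: even sum, acc = 21+16 = 37
p=4,i=5: odd sum, acc = 37-5 = 32
p=5,i=3: even sum, acc = 32+15 = 47
p=5,i=4: odd sum, acc = 47-4 = 43
p=5,i=5: even sum, acc = 43+25 = 68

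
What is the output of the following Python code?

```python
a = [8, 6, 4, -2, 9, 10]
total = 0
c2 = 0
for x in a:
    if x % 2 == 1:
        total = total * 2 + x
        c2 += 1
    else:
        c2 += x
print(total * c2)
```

243

x=8: not odd; c2=8
x=6: not odd; c2=14
x=4: not odd; c2=18
x=-2: not odd; c2=16
x=9: odd, total = 0*2+9 = 9; c2=17
x=10: not odd; c2=27
total*c2 = 9*27 = 243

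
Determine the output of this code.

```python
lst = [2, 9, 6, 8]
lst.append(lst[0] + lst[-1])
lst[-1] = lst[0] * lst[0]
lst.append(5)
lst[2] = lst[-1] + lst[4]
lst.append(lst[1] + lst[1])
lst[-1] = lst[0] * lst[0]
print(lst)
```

[2, 9, 9, 8, 4, 5, 4]

append lst[0]+lst[-1] = 2+8 = 10 → [2, 9, 6, 8, 10]
lst[-1] = lst[0]*lst[0] = 2*2 = 4 → [2, 9, 6, 8, 4]
append 5 → [2, 9, 6, 8, 4, 5]
lst[2] = lst[-1]+lst[4] = 5+4 = 9 → [2, 9, 9, 8, 4, 5]
append lst[1]+lst[1] = 9+9 = 18 → [2, 9, 9, 8, 4, 5, 18]
lst[-1] = lst[0]*lst[0] = 2*2 = 4 → [2, 9, 9, 8, 4, 5, 4]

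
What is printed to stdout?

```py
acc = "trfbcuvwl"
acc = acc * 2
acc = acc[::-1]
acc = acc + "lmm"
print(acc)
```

lwvucbfrtlwvucbfrtlmm

repeat ×2 → 'trfbcuvwltrfbcuvwl'
reverse → 'lwvucbfrtlwvucbfrt'
+ 'lmm' → 'lwvucbfrtlwvucbfrtlmm'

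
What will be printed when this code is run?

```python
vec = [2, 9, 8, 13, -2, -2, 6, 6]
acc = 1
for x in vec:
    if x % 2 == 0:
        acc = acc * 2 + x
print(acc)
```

250

x=2: even, acc = 1*2+2 = 4
x=9: not even
x=8: even, acc = 4*2+8 = 16
x=13: not even
x=-2: even, acc = 16*2+(-2) = 30
x=-2: even, acc = 30*2+(-2) = 58
x=6: even, acc = 58*2+6 = 122
x=6: even, acc = 122*2+6 = 250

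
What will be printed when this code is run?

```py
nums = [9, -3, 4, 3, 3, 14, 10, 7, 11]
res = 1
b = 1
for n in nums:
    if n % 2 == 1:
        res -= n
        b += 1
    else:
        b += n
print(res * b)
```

-1015

n=9: odd, res = 1-9 = -8; b=2
n=-3: odd, res = (-8)-(-3) = -5; b=3
n=4: not odd; b=7
n=3: odd, res = (-5)-3 = -8; b=8
n=3: odd, res = (-8)-3 = -11; b=9
n=14: not odd; b=23
n=10: not odd; b=33
n=7: odd, res = (-11)-7 = -18; b=34
n=11: odd, res = (-18)-11 = -29; b=35
res*b = (-29)*35 = -1015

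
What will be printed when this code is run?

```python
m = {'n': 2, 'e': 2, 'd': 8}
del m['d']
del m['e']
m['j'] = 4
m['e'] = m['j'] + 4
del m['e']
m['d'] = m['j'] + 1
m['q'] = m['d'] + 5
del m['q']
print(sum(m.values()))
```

del 'd' → {'n': 2, 'e': 2}
del 'e' → {'n': 2}
m['j'] = 4 → {'n': 2, 'j': 4}
m['e'] = m['j']+4 = 8 → {'n': 2, 'j': 4, 'e': 8}
del 'e' → {'n': 2, 'j': 4}
m['d'] = m['j']+1 = 5 → {'n': 2, 'j': 4, 'd': 5}
m['q'] = m['d']+5 = 10 → {'n': 2, 'j': 4, 'd': 5, 'q': 10}
del 'q' → {'n': 2, 'j': 4, 'd': 5}
sum of values = 11

11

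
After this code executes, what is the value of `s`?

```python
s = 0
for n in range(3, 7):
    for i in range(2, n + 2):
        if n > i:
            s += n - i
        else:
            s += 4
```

n=3,i=2: 3>2, s = 0+1 = 1
n=3,i=3: not 3>3, s = 1+4 = 5
n=3,i=4: not 3>4, s = 5+4 = 9
n=4,i=2: 4>2, s = 9+2 = 11
n=4,i=3: 4>3, s = 11+1 = 12
n=4,i=4: not 4>4, s = 12+4 = 16
n=4,i=5: not 4>5, s = 16+4 = 20
n=5,i=2: 5>2, s = 20+3 = 23
n=5,i=3: 5>3, s = 23+2 = 25
n=5,i=4: 5>4, s = 25+1 = 26
n=5,i=5: not 5>5, s = 26+4 = 30
n=5,i=6: not 5>6, s = 30+4 = 34
n=6,i=2: 6>2, s = 34+4 = 38
n=6,i=3: 6>3, s = 38+3 = 41
n=6,i=4: 6>4, s = 41+2 = 43
n=6,i=5: 6>5, s = 43+1 = 44
n=6,i=6: not 6>6, s = 44+4 = 48
n=6,i=7: not 6>7, s = 48+4 = 52

52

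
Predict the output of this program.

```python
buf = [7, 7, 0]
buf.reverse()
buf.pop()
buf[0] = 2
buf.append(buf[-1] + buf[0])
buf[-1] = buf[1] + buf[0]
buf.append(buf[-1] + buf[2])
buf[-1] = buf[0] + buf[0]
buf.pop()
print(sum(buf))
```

18

reverse → [0, 7, 7]
pop() removes 7 → [0, 7]
buf[0] = 2 → [2, 7]
append buf[-1]+buf[0] = 7+2 = 9 → [2, 7, 9]
buf[-1] = buf[1]+buf[0] = 7+2 = 9 → [2, 7, 9]
append buf[-1]+buf[2] = 9+9 = 18 → [2, 7, 9, 18]
buf[-1] = buf[0]+buf[0] = 2+2 = 4 → [2, 7, 9, 4]
pop() removes 4 → [2, 7, 9]
sum = 18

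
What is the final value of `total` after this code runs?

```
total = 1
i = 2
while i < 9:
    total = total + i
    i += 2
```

21

i=2: total = 1+2 = 3
i=4: total = 3+4 = 7
i=6: total = 7+6 = 13
i=8: total = 13+8 = 21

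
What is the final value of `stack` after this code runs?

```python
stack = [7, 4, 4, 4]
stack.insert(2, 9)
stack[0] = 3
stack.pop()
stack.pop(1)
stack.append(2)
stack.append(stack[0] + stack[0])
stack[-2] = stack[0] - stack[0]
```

insert 9 at 2 → [7, 4, 9, 4, 4]
stack[0] = 3 → [3, 4, 9, 4, 4]
pop() removes 4 → [3, 4, 9, 4]
pop(1) removes 4 → [3, 9, 4]
append 2 → [3, 9, 4, 2]
append stack[0]+stack[0] = 3+3 = 6 → [3, 9, 4, 2, 6]
stack[-2] = stack[0]-stack[0] = 3-3 = 0 → [3, 9, 4, 0, 6]

[3, 9, 4, 0, 6]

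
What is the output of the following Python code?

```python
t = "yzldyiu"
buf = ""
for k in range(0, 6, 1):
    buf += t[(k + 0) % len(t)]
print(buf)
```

k=0: add t[0]='y' → 'y'
k=1: add t[1]='z' → 'yz'
k=2: add t[2]='l' → 'yzl'
k=3: add t[3]='d' → 'yzld'
k=4: add t[4]='y' → 'yzldy'
k=5: add t[5]='i' → 'yzldyi'

yzldyi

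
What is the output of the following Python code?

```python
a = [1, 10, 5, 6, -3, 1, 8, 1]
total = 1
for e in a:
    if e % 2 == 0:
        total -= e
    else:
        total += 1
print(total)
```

-18

e=1: not even, total = 1+1 = 2
e=10: even, total = 2-10 = -8
e=5: not even, total = (-8)+1 = -7
e=6: even, total = (-7)-6 = -13
e=-3: not even, total = (-13)+1 = -12
e=1: not even, total = (-12)+1 = -11
e=8: even, total = (-11)-8 = -19
e=1: not even, total = (-19)+1 = -18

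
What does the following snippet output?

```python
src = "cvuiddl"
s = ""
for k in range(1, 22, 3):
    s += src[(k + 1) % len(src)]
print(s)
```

k=1: add src[2]='u' → 'u'
k=4: add src[5]='d' → 'ud'
k=7: add src[1]='v' → 'udv'
k=10: add src[4]='d' → 'udvd'
k=13: add src[0]='c' → 'udvdc'
k=16: add src[3]='i' → 'udvdci'
k=19: add src[6]='l' → 'udvdcil'

udvdcil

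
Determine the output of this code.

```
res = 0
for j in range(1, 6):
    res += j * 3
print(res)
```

45

j=1: res = 0+1*3 = 3
j=2: res = 3+2*3 = 9
j=3: res = 9+3*3 = 18
j=4: res = 18+4*3 = 30
j=5: res = 30+5*3 = 45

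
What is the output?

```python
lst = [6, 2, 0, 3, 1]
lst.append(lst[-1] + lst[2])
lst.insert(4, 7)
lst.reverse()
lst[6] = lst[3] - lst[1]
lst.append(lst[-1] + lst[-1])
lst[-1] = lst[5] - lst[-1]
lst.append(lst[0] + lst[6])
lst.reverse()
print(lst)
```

append lst[-1]+lst[2] = 1+0 = 1 → [6, 2, 0, 3, 1, 1]
insert 7 at 4 → [6, 2, 0, 3, 7, 1, 1]
reverse → [1, 1, 7, 3, 0, 2, 6]
lst[6] = lst[3]-lst[1] = 3-1 = 2 → [1, 1, 7, 3, 0, 2, 2]
append lst[-1]+lst[-1] = 2+2 = 4 → [1, 1, 7, 3, 0, 2, 2, 4]
lst[-1] = lst[5]-lst[-1] = 2-4 = -2 → [1, 1, 7, 3, 0, 2, 2, -2]
append lst[0]+lst[6] = 1+2 = 3 → [1, 1, 7, 3, 0, 2, 2, -2, 3]
reverse → [3, -2, 2, 2, 0, 3, 7, 1, 1]

[3, -2, 2, 2, 0, 3, 7, 1, 1]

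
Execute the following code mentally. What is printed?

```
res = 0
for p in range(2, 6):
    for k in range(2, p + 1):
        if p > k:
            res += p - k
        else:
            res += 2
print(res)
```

18

p=2,k=2: not 2>2, res = 0+2 = 2
p=3,k=2: 3>2, res = 2+1 = 3
p=3,k=3: not 3>3, res = 3+2 = 5
p=4,k=2: 4>2, res = 5+2 = 7
p=4,k=3: 4>3, res = 7+1 = 8
p=4,k=4: not 4>4, res = 8+2 = 10
p=5,k=2: 5>2, res = 10+3 = 13
p=5,k=3: 5>3, res = 13+2 = 15
p=5,k=4: 5>4, res = 15+1 = 16
p=5,k=5: not 5>5, res = 16+2 = 18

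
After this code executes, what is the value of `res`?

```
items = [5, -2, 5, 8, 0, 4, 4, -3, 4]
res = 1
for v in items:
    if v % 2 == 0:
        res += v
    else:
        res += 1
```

22

v=5: not even, res = 1+1 = 2
v=-2: even, res = 2+(-2) = 0
v=5: not even, res = 0+1 = 1
v=8: even, res = 1+8 = 9
v=0: even, res = 9+0 = 9
v=4: even, res = 9+4 = 13
v=4: even, res = 13+4 = 17
v=-3: not even, res = 17+1 = 18
v=4: even, res = 18+4 = 22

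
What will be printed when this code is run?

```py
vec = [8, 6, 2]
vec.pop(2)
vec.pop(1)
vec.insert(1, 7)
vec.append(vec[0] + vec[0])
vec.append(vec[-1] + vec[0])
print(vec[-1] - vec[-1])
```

pop(2) removes 2 → [8, 6]
pop(1) removes 6 → [8]
insert 7 at 1 → [8, 7]
append vec[0]+vec[0] = 8+8 = 16 → [8, 7, 16]
append vec[-1]+vec[0] = 16+8 = 24 → [8, 7, 16, 24]
vec[-1]-vec[-1] = 24-24 = 0

0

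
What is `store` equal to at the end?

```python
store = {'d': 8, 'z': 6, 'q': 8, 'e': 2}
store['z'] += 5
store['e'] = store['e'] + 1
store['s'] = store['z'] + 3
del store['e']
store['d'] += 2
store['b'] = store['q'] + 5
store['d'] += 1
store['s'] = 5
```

{'d': 11, 'z': 11, 'q': 8, 's': 5, 'b': 13}

store['z'] = 6+5 = 11 → {'d': 8, 'z': 11, 'q': 8, 'e': 2}
store['e'] = store['e']+1 = 3 → {'d': 8, 'z': 11, 'q': 8, 'e': 3}
store['s'] = store['z']+3 = 14 → {'d': 8, 'z': 11, 'q': 8, 'e': 3, 's': 14}
del 'e' → {'d': 8, 'z': 11, 'q': 8, 's': 14}
store['d'] = 8+2 = 10 → {'d': 10, 'z': 11, 'q': 8, 's': 14}
store['b'] = store['q']+5 = 13 → {'d': 10, 'z': 11, 'q': 8, 's': 14, 'b': 13}
store['d'] = 10+1 = 11 → {'d': 11, 'z': 11, 'q': 8, 's': 14, 'b': 13}
store['s'] = 5 → {'d': 11, 'z': 11, 'q': 8, 's': 5, 'b': 13}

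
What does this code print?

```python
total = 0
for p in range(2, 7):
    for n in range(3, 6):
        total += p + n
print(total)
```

120

p=2,n=3: total = 0+5 = 5
p=2,n=4: total = 5+6 = 11
p=2,n=5: total = 11+7 = 18
p=3,n=3: total = 18+6 = 24
p=3,n=4: total = 24+7 = 31
p=3,n=5: total = 31+8 = 39
p=4,n=3: total = 39+7 = 46
p=4,n=4: total = 46+8 = 54
p=4,n=5: total = 54+9 = 63
p=5,n=3: total = 63+8 = 71
p=5,n=4: total = 71+9 = 80
p=5,n=5: total = 80+10 = 90
p=6,n=3: total = 90+9 = 99
p=6,n=4: total = 99+10 = 109
p=6,n=5: total = 109+11 = 120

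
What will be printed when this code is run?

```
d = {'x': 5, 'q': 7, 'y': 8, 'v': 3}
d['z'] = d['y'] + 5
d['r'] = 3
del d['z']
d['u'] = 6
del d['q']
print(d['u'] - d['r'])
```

d['z'] = d['y']+5 = 13 → {'x': 5, 'q': 7, 'y': 8, 'v': 3, 'z': 13}
d['r'] = 3 → {'x': 5, 'q': 7, 'y': 8, 'v': 3, 'z': 13, 'r': 3}
del 'z' → {'x': 5, 'q': 7, 'y': 8, 'v': 3, 'r': 3}
d['u'] = 6 → {'x': 5, 'q': 7, 'y': 8, 'v': 3, 'r': 3, 'u': 6}
del 'q' → {'x': 5, 'y': 8, 'v': 3, 'r': 3, 'u': 6}
d['u']-d['r'] = 6-3 = 3

3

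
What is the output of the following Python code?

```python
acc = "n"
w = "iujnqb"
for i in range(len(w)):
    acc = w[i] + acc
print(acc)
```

bqnjuin

i=0: prepend 'i' → 'in'
i=1: prepend 'u' → 'uin'
i=2: prepend 'j' → 'juin'
i=3: prepend 'n' → 'njuin'
i=4: prepend 'q' → 'qnjuin'
i=5: prepend 'b' → 'bqnjuin'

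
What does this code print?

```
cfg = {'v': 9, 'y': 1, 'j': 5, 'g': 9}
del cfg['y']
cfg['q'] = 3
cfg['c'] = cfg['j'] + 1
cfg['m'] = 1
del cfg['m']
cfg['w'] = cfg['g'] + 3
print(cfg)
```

{'v': 9, 'j': 5, 'g': 9, 'q': 3, 'c': 6, 'w': 12}

del 'y' → {'v': 9, 'j': 5, 'g': 9}
cfg['q'] = 3 → {'v': 9, 'j': 5, 'g': 9, 'q': 3}
cfg['c'] = cfg['j']+1 = 6 → {'v': 9, 'j': 5, 'g': 9, 'q': 3, 'c': 6}
cfg['m'] = 1 → {'v': 9, 'j': 5, 'g': 9, 'q': 3, 'c': 6, 'm': 1}
del 'm' → {'v': 9, 'j': 5, 'g': 9, 'q': 3, 'c': 6}
cfg['w'] = cfg['g']+3 = 12 → {'v': 9, 'j': 5, 'g': 9, 'q': 3, 'c': 6, 'w': 12}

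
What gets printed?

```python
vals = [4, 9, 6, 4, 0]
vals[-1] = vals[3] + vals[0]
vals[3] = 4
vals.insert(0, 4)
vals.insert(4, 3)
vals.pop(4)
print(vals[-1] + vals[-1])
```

vals[-1] = vals[3]+vals[0] = 4+4 = 8 → [4, 9, 6, 4, 8]
vals[3] = 4 → [4, 9, 6, 4, 8]
insert 4 at 0 → [4, 4, 9, 6, 4, 8]
insert 3 at 4 → [4, 4, 9, 6, 3, 4, 8]
pop(4) removes 3 → [4, 4, 9, 6, 4, 8]
vals[-1]+vals[-1] = 8+8 = 16

16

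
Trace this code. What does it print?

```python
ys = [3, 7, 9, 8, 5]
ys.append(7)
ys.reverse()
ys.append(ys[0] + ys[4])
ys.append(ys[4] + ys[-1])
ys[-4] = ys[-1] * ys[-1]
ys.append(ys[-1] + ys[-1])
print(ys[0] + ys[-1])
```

49

append 7 → [3, 7, 9, 8, 5, 7]
reverse → [7, 5, 8, 9, 7, 3]
append ys[0]+ys[4] = 7+7 = 14 → [7, 5, 8, 9, 7, 3, 14]
append ys[4]+ys[-1] = 7+14 = 21 → [7, 5, 8, 9, 7, 3, 14, 21]
ys[-4] = ys[-1]*ys[-1] = 21*21 = 441 → [7, 5, 8, 9, 441, 3, 14, 21]
append ys[-1]+ys[-1] = 21+21 = 42 → [7, 5, 8, 9, 441, 3, 14, 21, 42]
ys[0]+ys[-1] = 7+42 = 49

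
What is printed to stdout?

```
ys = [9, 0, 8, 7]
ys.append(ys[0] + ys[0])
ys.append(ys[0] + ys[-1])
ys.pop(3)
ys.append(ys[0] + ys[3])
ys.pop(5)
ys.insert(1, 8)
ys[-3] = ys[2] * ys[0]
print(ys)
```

append ys[0]+ys[0] = 9+9 = 18 → [9, 0, 8, 7, 18]
append ys[0]+ys[-1] = 9+18 = 27 → [9, 0, 8, 7, 18, 27]
pop(3) removes 7 → [9, 0, 8, 18, 27]
append ys[0]+ys[3] = 9+18 = 27 → [9, 0, 8, 18, 27, 27]
pop(5) removes 27 → [9, 0, 8, 18, 27]
insert 8 at 1 → [9, 8, 0, 8, 18, 27]
ys[-3] = ys[2]*ys[0] = 0*9 = 0 → [9, 8, 0, 0, 18, 27]

[9, 8, 0, 0, 18, 27]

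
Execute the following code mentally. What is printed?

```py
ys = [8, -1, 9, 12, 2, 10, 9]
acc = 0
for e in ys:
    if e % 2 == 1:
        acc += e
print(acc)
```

e=8: not odd
e=-1: odd, acc = 0+(-1) = -1
e=9: odd, acc = (-1)+9 = 8
e=12: not odd
e=2: not odd
e=10: not odd
e=9: odd, acc = 8+9 = 17

17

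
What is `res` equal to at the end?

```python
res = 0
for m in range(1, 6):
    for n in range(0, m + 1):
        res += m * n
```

m=1,n=0: res = 0+0 = 0
m=1,n=1: res = 0+1 = 1
m=2,n=0: res = 1+0 = 1
m=2,n=1: res = 1+2 = 3
m=2,n=2: res = 3+4 = 7
m=3,n=0: res = 7+0 = 7
m=3,n=1: res = 7+3 = 10
m=3,n=2: res = 10+6 = 16
m=3,n=3: res = 16+9 = 25
m=4,n=0: res = 25+0 = 25
m=4,n=1: res = 25+4 = 29
m=4,n=2: res = 29+8 = 37
m=4,n=3: res = 37+12 = 49
m=4,n=4: res = 49+16 = 65
m=5,n=0: res = 65+0 = 65
m=5,n=1: res = 65+5 = 70
m=5,n=2: res = 70+10 = 80
m=5,n=3: res = 80+15 = 95
m=5,n=4: res = 95+20 = 115
m=5,n=5: res = 115+25 = 140

140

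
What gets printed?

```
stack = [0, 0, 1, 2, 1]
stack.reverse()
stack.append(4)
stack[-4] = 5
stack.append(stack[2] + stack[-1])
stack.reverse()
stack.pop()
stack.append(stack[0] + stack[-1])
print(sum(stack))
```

31

reverse → [1, 2, 1, 0, 0]
append 4 → [1, 2, 1, 0, 0, 4]
stack[-4] = 5 → [1, 2, 5, 0, 0, 4]
append stack[2]+stack[-1] = 5+4 = 9 → [1, 2, 5, 0, 0, 4, 9]
reverse → [9, 4, 0, 0, 5, 2, 1]
pop() removes 1 → [9, 4, 0, 0, 5, 2]
append stack[0]+stack[-1] = 9+2 = 11 → [9, 4, 0, 0, 5, 2, 11]
sum = 31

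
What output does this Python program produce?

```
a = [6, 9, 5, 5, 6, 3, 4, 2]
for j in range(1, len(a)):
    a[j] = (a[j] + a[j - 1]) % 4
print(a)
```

[6, 3, 0, 1, 3, 2, 2, 0]

j=1: a[1] = (9+6)%4 = 3 → [6, 3, 5, 5, 6, 3, 4, 2]
j=2: a[2] = (5+3)%4 = 0 → [6, 3, 0, 5, 6, 3, 4, 2]
j=3: a[3] = (5+0)%4 = 1 → [6, 3, 0, 1, 6, 3, 4, 2]
j=4: a[4] = (6+1)%4 = 3 → [6, 3, 0, 1, 3, 3, 4, 2]
j=5: a[5] = (3+3)%4 = 2 → [6, 3, 0, 1, 3, 2, 4, 2]
j=6: a[6] = (4+2)%4 = 2 → [6, 3, 0, 1, 3, 2, 2, 2]
j=7: a[7] = (2+2)%4 = 0 → [6, 3, 0, 1, 3, 2, 2, 0]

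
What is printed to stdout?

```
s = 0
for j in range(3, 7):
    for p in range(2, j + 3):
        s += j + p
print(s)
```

200

j=3,p=2: s = 0+5 = 5
j=3,p=3: s = 5+6 = 11
j=3,p=4: s = 11+7 = 18
j=3,p=5: s = 18+8 = 26
j=4,p=2: s = 26+6 = 32
j=4,p=3: s = 32+7 = 39
j=4,p=4: s = 39+8 = 47
j=4,p=5: s = 47+9 = 56
j=4,p=6: s = 56+10 = 66
j=5,p=2: s = 66+7 = 73
j=5,p=3: s = 73+8 = 81
j=5,p=4: s = 81+9 = 90
j=5,p=5: s = 90+10 = 100
j=5,p=6: s = 100+11 = 111
j=5,p=7: s = 111+12 = 123
j=6,p=2: s = 123+8 = 131
j=6,p=3: s = 131+9 = 140
j=6,p=4: s = 140+10 = 150
j=6,p=5: s = 150+11 = 161
j=6,p=6: s = 161+12 = 173
j=6,p=7: s = 173+13 = 186
j=6,p=8: s = 186+14 = 200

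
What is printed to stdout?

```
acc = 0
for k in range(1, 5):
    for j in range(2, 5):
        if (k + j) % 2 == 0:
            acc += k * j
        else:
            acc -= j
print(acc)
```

k=1,j=2: odd sum, acc = 0-2 = -2
k=1,j=3: even sum, acc = (-2)+3 = 1
k=1,j=4: odd sum, acc = 1-4 = -3
k=2,j=2: even sum, acc = (-3)+4 = 1
k=2,j=3: odd sum, acc = 1-3 = -2
k=2,j=4: even sum, acc = (-2)+8 = 6
k=3,j=2: odd sum, acc = 6-2 = 4
k=3,j=3: even sum, acc = 4+9 = 13
k=3,j=4: odd sum, acc = 13-4 = 9
k=4,j=2: even sum, acc = 9+8 = 17
k=4,j=3: odd sum, acc = 17-3 = 14
k=4,j=4: even sum, acc = 14+16 = 30

30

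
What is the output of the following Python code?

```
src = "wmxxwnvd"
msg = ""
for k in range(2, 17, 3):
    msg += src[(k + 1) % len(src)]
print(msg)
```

k=2: add src[3]='x' → 'x'
k=5: add src[6]='v' → 'xv'
k=8: add src[1]='m' → 'xvm'
k=11: add src[4]='w' → 'xvmw'
k=14: add src[7]='d' → 'xvmwd'

xvmwd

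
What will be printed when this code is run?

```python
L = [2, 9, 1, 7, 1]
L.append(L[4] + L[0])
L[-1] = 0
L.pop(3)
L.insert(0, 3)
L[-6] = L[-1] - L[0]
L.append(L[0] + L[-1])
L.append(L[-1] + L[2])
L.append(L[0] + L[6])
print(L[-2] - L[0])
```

append L[4]+L[0] = 1+2 = 3 → [2, 9, 1, 7, 1, 3]
L[-1] = 0 → [2, 9, 1, 7, 1, 0]
pop(3) removes 7 → [2, 9, 1, 1, 0]
insert 3 at 0 → [3, 2, 9, 1, 1, 0]
L[-6] = L[-1]-L[0] = 0-3 = -3 → [-3, 2, 9, 1, 1, 0]
append L[0]+L[-1] = (-3)+0 = -3 → [-3, 2, 9, 1, 1, 0, -3]
append L[-1]+L[2] = (-3)+9 = 6 → [-3, 2, 9, 1, 1, 0, -3, 6]
append L[0]+L[6] = (-3)+(-3) = -6 → [-3, 2, 9, 1, 1, 0, -3, 6, -6]
L[-2]-L[0] = 6-(-3) = 9

9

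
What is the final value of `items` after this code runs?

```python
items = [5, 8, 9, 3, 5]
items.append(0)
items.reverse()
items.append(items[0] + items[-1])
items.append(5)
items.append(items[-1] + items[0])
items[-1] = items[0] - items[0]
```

[0, 5, 3, 9, 8, 5, 5, 5, 0]

append 0 → [5, 8, 9, 3, 5, 0]
reverse → [0, 5, 3, 9, 8, 5]
append items[0]+items[-1] = 0+5 = 5 → [0, 5, 3, 9, 8, 5, 5]
append 5 → [0, 5, 3, 9, 8, 5, 5, 5]
append items[-1]+items[0] = 5+0 = 5 → [0, 5, 3, 9, 8, 5, 5, 5, 5]
items[-1] = items[0]-items[0] = 0-0 = 0 → [0, 5, 3, 9, 8, 5, 5, 5, 0]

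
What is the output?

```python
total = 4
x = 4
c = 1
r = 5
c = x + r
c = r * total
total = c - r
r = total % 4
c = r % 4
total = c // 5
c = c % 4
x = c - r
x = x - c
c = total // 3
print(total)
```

0

c = 4+5 = 9
c = 5*4 = 20
total = 20-5 = 15
r = 15%4 = 3
c = 3%4 = 3
total = 3//5 = 0
c = 3%4 = 3
x = 3-3 = 0
x = 0-3 = -3
c = 0//3 = 0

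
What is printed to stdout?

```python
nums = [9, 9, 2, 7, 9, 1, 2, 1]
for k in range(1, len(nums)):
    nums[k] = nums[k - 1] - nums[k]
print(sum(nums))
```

k=1: nums[1] = 9-9 = 0 → [9, 0, 2, 7, 9, 1, 2, 1]
k=2: nums[2] = 0-2 = -2 → [9, 0, -2, 7, 9, 1, 2, 1]
k=3: nums[3] = (-2)-7 = -9 → [9, 0, -2, -9, 9, 1, 2, 1]
k=4: nums[4] = (-9)-9 = -18 → [9, 0, -2, -9, -18, 1, 2, 1]
k=5: nums[5] = (-18)-1 = -19 → [9, 0, -2, -9, -18, -19, 2, 1]
k=6: nums[6] = (-19)-2 = -21 → [9, 0, -2, -9, -18, -19, -21, 1]
k=7: nums[7] = (-21)-1 = -22 → [9, 0, -2, -9, -18, -19, -21, -22]
sum = -82

-82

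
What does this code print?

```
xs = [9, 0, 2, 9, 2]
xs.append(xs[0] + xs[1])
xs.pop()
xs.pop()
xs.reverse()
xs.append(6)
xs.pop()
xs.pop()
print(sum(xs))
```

11

append xs[0]+xs[1] = 9+0 = 9 → [9, 0, 2, 9, 2, 9]
pop() removes 9 → [9, 0, 2, 9, 2]
pop() removes 2 → [9, 0, 2, 9]
reverse → [9, 2, 0, 9]
append 6 → [9, 2, 0, 9, 6]
pop() removes 6 → [9, 2, 0, 9]
pop() removes 9 → [9, 2, 0]
sum = 11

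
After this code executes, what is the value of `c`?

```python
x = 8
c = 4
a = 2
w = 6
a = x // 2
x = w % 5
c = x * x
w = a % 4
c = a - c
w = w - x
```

3

a = 8//2 = 4
x = 6%5 = 1
c = 1*1 = 1
w = 4%4 = 0
c = 4-1 = 3
w = 0-1 = -1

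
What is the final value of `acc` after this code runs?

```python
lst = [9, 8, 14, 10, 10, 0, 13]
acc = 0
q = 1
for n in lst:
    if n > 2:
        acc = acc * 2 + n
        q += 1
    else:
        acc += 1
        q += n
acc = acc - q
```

n=9: >2, acc = 0*2+9 = 9; q=2
n=8: >2, acc = 9*2+8 = 26; q=3
n=14: >2, acc = 26*2+14 = 66; q=4
n=10: >2, acc = 66*2+10 = 142; q=5
n=10: >2, acc = 142*2+10 = 294; q=6
n=0: not >2, acc = 294+1 = 295; q=6
n=13: >2, acc = 295*2+13 = 603; q=7
acc-q = 603-7 = 596

596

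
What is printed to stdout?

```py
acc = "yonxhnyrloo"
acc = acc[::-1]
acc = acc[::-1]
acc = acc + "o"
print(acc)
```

reverse → 'oolrynhxnoy'
reverse → 'yonxhnyrloo'
+ 'o' → 'yonxhnyrlooo'

yonxhnyrlooo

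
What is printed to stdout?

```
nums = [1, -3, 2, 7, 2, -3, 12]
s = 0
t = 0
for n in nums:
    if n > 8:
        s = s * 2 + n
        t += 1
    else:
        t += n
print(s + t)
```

n=1: not >8; t=1
n=-3: not >8; t=-2
n=2: not >8; t=0
n=7: not >8; t=7
n=2: not >8; t=9
n=-3: not >8; t=6
n=12: >8, s = 0*2+12 = 12; t=7
s+t = 12+7 = 19

19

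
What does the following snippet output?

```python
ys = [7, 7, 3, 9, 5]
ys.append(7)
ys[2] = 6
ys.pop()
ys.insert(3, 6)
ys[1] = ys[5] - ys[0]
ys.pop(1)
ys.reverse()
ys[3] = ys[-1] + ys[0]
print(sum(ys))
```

39

append 7 → [7, 7, 3, 9, 5, 7]
ys[2] = 6 → [7, 7, 6, 9, 5, 7]
pop() removes 7 → [7, 7, 6, 9, 5]
insert 6 at 3 → [7, 7, 6, 6, 9, 5]
ys[1] = ys[5]-ys[0] = 5-7 = -2 → [7, -2, 6, 6, 9, 5]
pop(1) removes -2 → [7, 6, 6, 9, 5]
reverse → [5, 9, 6, 6, 7]
ys[3] = ys[-1]+ys[0] = 7+5 = 12 → [5, 9, 6, 12, 7]
sum = 39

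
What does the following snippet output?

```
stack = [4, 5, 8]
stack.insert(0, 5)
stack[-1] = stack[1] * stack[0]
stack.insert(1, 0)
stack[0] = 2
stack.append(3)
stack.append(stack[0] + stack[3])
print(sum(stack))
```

41

insert 5 at 0 → [5, 4, 5, 8]
stack[-1] = stack[1]*stack[0] = 4*5 = 20 → [5, 4, 5, 20]
insert 0 at 1 → [5, 0, 4, 5, 20]
stack[0] = 2 → [2, 0, 4, 5, 20]
append 3 → [2, 0, 4, 5, 20, 3]
append stack[0]+stack[3] = 2+5 = 7 → [2, 0, 4, 5, 20, 3, 7]
sum = 41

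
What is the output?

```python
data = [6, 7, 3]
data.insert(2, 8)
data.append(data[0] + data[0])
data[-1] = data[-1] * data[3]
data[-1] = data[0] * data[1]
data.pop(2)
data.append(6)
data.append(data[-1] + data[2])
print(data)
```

[6, 7, 3, 42, 6, 9]

insert 8 at 2 → [6, 7, 8, 3]
append data[0]+data[0] = 6+6 = 12 → [6, 7, 8, 3, 12]
data[-1] = data[-1]*data[3] = 12*3 = 36 → [6, 7, 8, 3, 36]
data[-1] = data[0]*data[1] = 6*7 = 42 → [6, 7, 8, 3, 42]
pop(2) removes 8 → [6, 7, 3, 42]
append 6 → [6, 7, 3, 42, 6]
append data[-1]+data[2] = 6+3 = 9 → [6, 7, 3, 42, 6, 9]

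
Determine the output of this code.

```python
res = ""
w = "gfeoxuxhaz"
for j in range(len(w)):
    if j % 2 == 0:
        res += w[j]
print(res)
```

j=0: add 'g' → 'g'
j=1: skip
j=2: add 'e' → 'ge'
j=3: skip
j=4: add 'x' → 'gex'
j=5: skip
j=6: add 'x' → 'gexx'
j=7: skip
j=8: add 'a' → 'gexxa'
j=9: skip

gexxa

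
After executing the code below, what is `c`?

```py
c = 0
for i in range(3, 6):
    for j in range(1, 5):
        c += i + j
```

78

i=3,j=1: c = 0+4 = 4
i=3,j=2: c = 4+5 = 9
i=3,j=3: c = 9+6 = 15
i=3,j=4: c = 15+7 = 22
i=4,j=1: c = 22+5 = 27
i=4,j=2: c = 27+6 = 33
i=4,j=3: c = 33+7 = 40
i=4,j=4: c = 40+8 = 48
i=5,j=1: c = 48+6 = 54
i=5,j=2: c = 54+7 = 61
i=5,j=3: c = 61+8 = 69
i=5,j=4: c = 69+9 = 78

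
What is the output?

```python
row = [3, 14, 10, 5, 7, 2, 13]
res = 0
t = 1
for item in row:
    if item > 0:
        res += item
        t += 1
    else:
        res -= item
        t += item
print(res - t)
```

item=3: >0, res = 0+3 = 3; t=2
item=14: >0, res = 3+14 = 17; t=3
item=10: >0, res = 17+10 = 27; t=4
item=5: >0, res = 27+5 = 32; t=5
item=7: >0, res = 32+7 = 39; t=6
item=2: >0, res = 39+2 = 41; t=7
item=13: >0, res = 41+13 = 54; t=8
res-t = 54-8 = 46

46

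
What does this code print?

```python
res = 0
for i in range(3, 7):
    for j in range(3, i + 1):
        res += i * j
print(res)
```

i=3,j=3: res = 0+9 = 9
i=4,j=3: res = 9+12 = 21
i=4,j=4: res = 21+16 = 37
i=5,j=3: res = 37+15 = 52
i=5,j=4: res = 52+20 = 72
i=5,j=5: res = 72+25 = 97
i=6,j=3: res = 97+18 = 115
i=6,j=4: res = 115+24 = 139
i=6,j=5: res = 139+30 = 169
i=6,j=6: res = 169+36 = 205

205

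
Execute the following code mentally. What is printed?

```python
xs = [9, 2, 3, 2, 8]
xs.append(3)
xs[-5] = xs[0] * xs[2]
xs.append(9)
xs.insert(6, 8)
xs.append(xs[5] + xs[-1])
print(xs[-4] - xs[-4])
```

0

append 3 → [9, 2, 3, 2, 8, 3]
xs[-5] = xs[0]*xs[2] = 9*3 = 27 → [9, 27, 3, 2, 8, 3]
append 9 → [9, 27, 3, 2, 8, 3, 9]
insert 8 at 6 → [9, 27, 3, 2, 8, 3, 8, 9]
append xs[5]+xs[-1] = 3+9 = 12 → [9, 27, 3, 2, 8, 3, 8, 9, 12]
xs[-4]-xs[-4] = 3-3 = 0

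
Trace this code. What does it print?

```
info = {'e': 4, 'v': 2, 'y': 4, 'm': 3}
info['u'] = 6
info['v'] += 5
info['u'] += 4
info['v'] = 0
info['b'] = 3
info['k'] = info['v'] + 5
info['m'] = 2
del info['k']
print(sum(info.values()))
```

23

info['u'] = 6 → {'e': 4, 'v': 2, 'y': 4, 'm': 3, 'u': 6}
info['v'] = 2+5 = 7 → {'e': 4, 'v': 7, 'y': 4, 'm': 3, 'u': 6}
info['u'] = 6+4 = 10 → {'e': 4, 'v': 7, 'y': 4, 'm': 3, 'u': 10}
info['v'] = 0 → {'e': 4, 'v': 0, 'y': 4, 'm': 3, 'u': 10}
info['b'] = 3 → {'e': 4, 'v': 0, 'y': 4, 'm': 3, 'u': 10, 'b': 3}
info['k'] = info['v']+5 = 5 → {'e': 4, 'v': 0, 'y': 4, 'm': 3, 'u': 10, 'b': 3, 'k': 5}
info['m'] = 2 → {'e': 4, 'v': 0, 'y': 4, 'm': 2, 'u': 10, 'b': 3, 'k': 5}
del 'k' → {'e': 4, 'v': 0, 'y': 4, 'm': 2, 'u': 10, 'b': 3}
sum of values = 23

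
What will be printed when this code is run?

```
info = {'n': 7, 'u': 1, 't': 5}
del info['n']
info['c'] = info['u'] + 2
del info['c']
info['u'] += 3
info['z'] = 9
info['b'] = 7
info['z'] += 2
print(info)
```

del 'n' → {'u': 1, 't': 5}
info['c'] = info['u']+2 = 3 → {'u': 1, 't': 5, 'c': 3}
del 'c' → {'u': 1, 't': 5}
info['u'] = 1+3 = 4 → {'u': 4, 't': 5}
info['z'] = 9 → {'u': 4, 't': 5, 'z': 9}
info['b'] = 7 → {'u': 4, 't': 5, 'z': 9, 'b': 7}
info['z'] = 9+2 = 11 → {'u': 4, 't': 5, 'z': 11, 'b': 7}

{'u': 4, 't': 5, 'z': 11, 'b': 7}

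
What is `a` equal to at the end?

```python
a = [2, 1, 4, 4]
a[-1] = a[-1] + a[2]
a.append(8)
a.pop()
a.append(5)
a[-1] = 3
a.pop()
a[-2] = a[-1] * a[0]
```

[2, 1, 16, 8]

a[-1] = a[-1]+a[2] = 4+4 = 8 → [2, 1, 4, 8]
append 8 → [2, 1, 4, 8, 8]
pop() removes 8 → [2, 1, 4, 8]
append 5 → [2, 1, 4, 8, 5]
a[-1] = 3 → [2, 1, 4, 8, 3]
pop() removes 3 → [2, 1, 4, 8]
a[-2] = a[-1]*a[0] = 8*2 = 16 → [2, 1, 16, 8]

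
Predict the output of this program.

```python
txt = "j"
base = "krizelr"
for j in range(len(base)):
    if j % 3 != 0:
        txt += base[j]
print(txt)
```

j=0: skip
j=1: add 'r' → 'jr'
j=2: add 'i' → 'jri'
j=3: skip
j=4: add 'e' → 'jrie'
j=5: add 'l' → 'jriel'
j=6: skip

jriel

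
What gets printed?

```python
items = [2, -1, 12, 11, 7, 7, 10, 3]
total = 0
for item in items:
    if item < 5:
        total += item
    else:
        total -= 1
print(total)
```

item=2: <5, total = 0+2 = 2
item=-1: <5, total = 2+(-1) = 1
item=12: not <5, total = 1-1 = 0
item=11: not <5, total = 0-1 = -1
item=7: not <5, total = (-1)-1 = -2
item=7: not <5, total = (-2)-1 = -3
item=10: not <5, total = (-3)-1 = -4
item=3: <5, total = (-4)+3 = -1

-1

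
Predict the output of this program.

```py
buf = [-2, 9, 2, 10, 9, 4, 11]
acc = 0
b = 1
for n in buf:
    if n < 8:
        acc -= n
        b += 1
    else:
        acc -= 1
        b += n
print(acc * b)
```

n=-2: <8, acc = 0-(-2) = 2; b=2
n=9: not <8, acc = 2-1 = 1; b=11
n=2: <8, acc = 1-2 = -1; b=12
n=10: not <8, acc = (-1)-1 = -2; b=22
n=9: not <8, acc = (-2)-1 = -3; b=31
n=4: <8, acc = (-3)-4 = -7; b=32
n=11: not <8, acc = (-7)-1 = -8; b=43
acc*b = (-8)*43 = -344

-344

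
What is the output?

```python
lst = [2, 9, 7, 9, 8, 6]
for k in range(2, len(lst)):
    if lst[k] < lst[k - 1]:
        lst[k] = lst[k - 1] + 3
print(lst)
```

[2, 9, 12, 15, 18, 21]

k=2: 7<9, lst[2] = 9+3 = 12 → [2, 9, 12, 9, 8, 6]
k=3: 9<12, lst[3] = 12+3 = 15 → [2, 9, 12, 15, 8, 6]
k=4: 8<15, lst[4] = 15+3 = 18 → [2, 9, 12, 15, 18, 6]
k=5: 6<18, lst[5] = 18+3 = 21 → [2, 9, 12, 15, 18, 21]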